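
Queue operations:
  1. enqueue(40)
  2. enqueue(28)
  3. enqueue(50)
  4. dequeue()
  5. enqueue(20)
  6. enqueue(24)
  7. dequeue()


enqueue(40) -> [40]
enqueue(28) -> [40, 28]
enqueue(50) -> [40, 28, 50]
dequeue()->40, [28, 50]
enqueue(20) -> [28, 50, 20]
enqueue(24) -> [28, 50, 20, 24]
dequeue()->28, [50, 20, 24]

Final queue: [50, 20, 24]


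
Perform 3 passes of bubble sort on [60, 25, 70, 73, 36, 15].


Initial: [60, 25, 70, 73, 36, 15]
Pass 1: [25, 60, 70, 36, 15, 73] (3 swaps)
Pass 2: [25, 60, 36, 15, 70, 73] (2 swaps)
Pass 3: [25, 36, 15, 60, 70, 73] (2 swaps)

After 3 passes: [25, 36, 15, 60, 70, 73]


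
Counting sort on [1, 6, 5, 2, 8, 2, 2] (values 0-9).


Input: [1, 6, 5, 2, 8, 2, 2]
Counts: [0, 1, 3, 0, 0, 1, 1, 0, 1, 0]

Sorted: [1, 2, 2, 2, 5, 6, 8]


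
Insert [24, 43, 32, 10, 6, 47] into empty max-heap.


Insert 24: [24]
Insert 43: [43, 24]
Insert 32: [43, 24, 32]
Insert 10: [43, 24, 32, 10]
Insert 6: [43, 24, 32, 10, 6]
Insert 47: [47, 24, 43, 10, 6, 32]

Final heap: [47, 24, 43, 10, 6, 32]


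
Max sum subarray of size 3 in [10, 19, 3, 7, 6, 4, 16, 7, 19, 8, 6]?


[0:3]: 32
[1:4]: 29
[2:5]: 16
[3:6]: 17
[4:7]: 26
[5:8]: 27
[6:9]: 42
[7:10]: 34
[8:11]: 33

Max: 42 at [6:9]


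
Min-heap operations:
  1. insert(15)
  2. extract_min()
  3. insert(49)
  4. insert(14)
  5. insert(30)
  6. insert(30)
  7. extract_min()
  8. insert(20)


insert(15) -> [15]
extract_min()->15, []
insert(49) -> [49]
insert(14) -> [14, 49]
insert(30) -> [14, 49, 30]
insert(30) -> [14, 30, 30, 49]
extract_min()->14, [30, 30, 49]
insert(20) -> [20, 30, 49, 30]

Final heap: [20, 30, 49, 30]


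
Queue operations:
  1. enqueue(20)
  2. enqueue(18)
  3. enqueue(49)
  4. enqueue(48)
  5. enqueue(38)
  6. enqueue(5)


enqueue(20) -> [20]
enqueue(18) -> [20, 18]
enqueue(49) -> [20, 18, 49]
enqueue(48) -> [20, 18, 49, 48]
enqueue(38) -> [20, 18, 49, 48, 38]
enqueue(5) -> [20, 18, 49, 48, 38, 5]

Final queue: [20, 18, 49, 48, 38, 5]


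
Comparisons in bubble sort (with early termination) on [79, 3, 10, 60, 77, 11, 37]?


Algorithm: bubble sort (with early termination)
Input: [79, 3, 10, 60, 77, 11, 37]
Sorted: [3, 10, 11, 37, 60, 77, 79]

18


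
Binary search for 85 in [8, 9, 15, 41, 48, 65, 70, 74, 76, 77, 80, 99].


Step 1: lo=0, hi=11, mid=5, val=65
Step 2: lo=6, hi=11, mid=8, val=76
Step 3: lo=9, hi=11, mid=10, val=80
Step 4: lo=11, hi=11, mid=11, val=99

Not found


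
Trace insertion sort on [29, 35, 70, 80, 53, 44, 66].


Initial: [29, 35, 70, 80, 53, 44, 66]
Insert 35: [29, 35, 70, 80, 53, 44, 66]
Insert 70: [29, 35, 70, 80, 53, 44, 66]
Insert 80: [29, 35, 70, 80, 53, 44, 66]
Insert 53: [29, 35, 53, 70, 80, 44, 66]
Insert 44: [29, 35, 44, 53, 70, 80, 66]
Insert 66: [29, 35, 44, 53, 66, 70, 80]

Sorted: [29, 35, 44, 53, 66, 70, 80]


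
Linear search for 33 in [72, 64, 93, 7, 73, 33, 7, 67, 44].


i=0: 72!=33
i=1: 64!=33
i=2: 93!=33
i=3: 7!=33
i=4: 73!=33
i=5: 33==33 found!

Found at 5, 6 comps


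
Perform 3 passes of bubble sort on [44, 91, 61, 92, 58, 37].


Initial: [44, 91, 61, 92, 58, 37]
Pass 1: [44, 61, 91, 58, 37, 92] (3 swaps)
Pass 2: [44, 61, 58, 37, 91, 92] (2 swaps)
Pass 3: [44, 58, 37, 61, 91, 92] (2 swaps)

After 3 passes: [44, 58, 37, 61, 91, 92]


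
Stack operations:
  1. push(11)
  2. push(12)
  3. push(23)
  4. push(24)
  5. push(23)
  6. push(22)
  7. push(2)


push(11) -> [11]
push(12) -> [11, 12]
push(23) -> [11, 12, 23]
push(24) -> [11, 12, 23, 24]
push(23) -> [11, 12, 23, 24, 23]
push(22) -> [11, 12, 23, 24, 23, 22]
push(2) -> [11, 12, 23, 24, 23, 22, 2]

Final stack: [11, 12, 23, 24, 23, 22, 2]


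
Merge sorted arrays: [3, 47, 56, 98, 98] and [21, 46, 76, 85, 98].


Take 3 from A
Take 21 from B
Take 46 from B
Take 47 from A
Take 56 from A
Take 76 from B
Take 85 from B
Take 98 from A
Take 98 from A

Merged: [3, 21, 46, 47, 56, 76, 85, 98, 98, 98]


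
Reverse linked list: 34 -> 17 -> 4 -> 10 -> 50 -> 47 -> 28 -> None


Step 1: curr=34, set curr.next=prev(None) | reversed so far: 34
Step 2: curr=17, set curr.next=prev(34) | reversed so far: 17 -> 34
Step 3: curr=4, set curr.next=prev(17) | reversed so far: 4 -> 17 -> 34
Step 4: curr=10, set curr.next=prev(4) | reversed so far: 10 -> 4 -> 17 -> 34
Step 5: curr=50, set curr.next=prev(10) | reversed so far: 50 -> 10 -> 4 -> 17 -> 34
Step 6: curr=47, set curr.next=prev(50) | reversed so far: 47 -> 50 -> 10 -> 4 -> 17 -> 34
Step 7: curr=28, set curr.next=prev(47) | reversed so far: 28 -> 47 -> 50 -> 10 -> 4 -> 17 -> 34

28 -> 47 -> 50 -> 10 -> 4 -> 17 -> 34 -> None


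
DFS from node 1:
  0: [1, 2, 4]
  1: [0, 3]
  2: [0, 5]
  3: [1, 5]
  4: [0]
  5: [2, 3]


Visit 1, push [3, 0]
Visit 0, push [4, 2]
Visit 2, push [5]
Visit 5, push [3]
Visit 3, push []
Visit 4, push []

DFS order: [1, 0, 2, 5, 3, 4]


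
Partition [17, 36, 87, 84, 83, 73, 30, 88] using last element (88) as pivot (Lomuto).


Pivot: 88
  17 <= 88: advance i (no swap)
  36 <= 88: advance i (no swap)
  87 <= 88: advance i (no swap)
  84 <= 88: advance i (no swap)
  83 <= 88: advance i (no swap)
  73 <= 88: advance i (no swap)
  30 <= 88: advance i (no swap)
Place pivot at 7: [17, 36, 87, 84, 83, 73, 30, 88]

Partitioned: [17, 36, 87, 84, 83, 73, 30, 88]


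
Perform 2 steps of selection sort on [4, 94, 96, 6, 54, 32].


Initial: [4, 94, 96, 6, 54, 32]
Step 1: min=4 at 0
  Swap: [4, 94, 96, 6, 54, 32]
Step 2: min=6 at 3
  Swap: [4, 6, 96, 94, 54, 32]

After 2 steps: [4, 6, 96, 94, 54, 32]


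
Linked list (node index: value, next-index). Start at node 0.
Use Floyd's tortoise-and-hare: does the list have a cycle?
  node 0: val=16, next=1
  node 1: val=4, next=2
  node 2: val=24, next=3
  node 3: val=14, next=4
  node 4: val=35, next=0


Floyd's tortoise (slow, +1) and hare (fast, +2):
  init: slow=0, fast=0
  step 1: slow=1, fast=2
  step 2: slow=2, fast=4
  step 3: slow=3, fast=1
  step 4: slow=4, fast=3
  step 5: slow=0, fast=0
  slow == fast at node 0: cycle detected

Cycle: yes


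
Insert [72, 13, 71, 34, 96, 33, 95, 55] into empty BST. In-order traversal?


Insert 72: root
Insert 13: L from 72
Insert 71: L from 72 -> R from 13
Insert 34: L from 72 -> R from 13 -> L from 71
Insert 96: R from 72
Insert 33: L from 72 -> R from 13 -> L from 71 -> L from 34
Insert 95: R from 72 -> L from 96
Insert 55: L from 72 -> R from 13 -> L from 71 -> R from 34

In-order: [13, 33, 34, 55, 71, 72, 95, 96]


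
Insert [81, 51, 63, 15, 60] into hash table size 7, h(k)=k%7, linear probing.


Insert 81: h=4 -> slot 4
Insert 51: h=2 -> slot 2
Insert 63: h=0 -> slot 0
Insert 15: h=1 -> slot 1
Insert 60: h=4, 1 probes -> slot 5

Table: [63, 15, 51, None, 81, 60, None]


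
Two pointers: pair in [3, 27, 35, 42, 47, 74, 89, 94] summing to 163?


lo=0(3)+hi=7(94)=97
lo=1(27)+hi=7(94)=121
lo=2(35)+hi=7(94)=129
lo=3(42)+hi=7(94)=136
lo=4(47)+hi=7(94)=141
lo=5(74)+hi=7(94)=168
lo=5(74)+hi=6(89)=163

Yes: 74+89=163


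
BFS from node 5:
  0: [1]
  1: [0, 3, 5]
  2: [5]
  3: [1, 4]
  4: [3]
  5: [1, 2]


Visit 5, enqueue [1, 2]
Visit 1, enqueue [0, 3]
Visit 2, enqueue []
Visit 0, enqueue []
Visit 3, enqueue [4]
Visit 4, enqueue []

BFS order: [5, 1, 2, 0, 3, 4]


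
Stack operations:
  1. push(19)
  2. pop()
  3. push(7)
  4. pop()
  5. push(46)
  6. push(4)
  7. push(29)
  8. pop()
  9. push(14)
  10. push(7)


push(19) -> [19]
pop()->19, []
push(7) -> [7]
pop()->7, []
push(46) -> [46]
push(4) -> [46, 4]
push(29) -> [46, 4, 29]
pop()->29, [46, 4]
push(14) -> [46, 4, 14]
push(7) -> [46, 4, 14, 7]

Final stack: [46, 4, 14, 7]


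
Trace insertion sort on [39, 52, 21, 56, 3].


Initial: [39, 52, 21, 56, 3]
Insert 52: [39, 52, 21, 56, 3]
Insert 21: [21, 39, 52, 56, 3]
Insert 56: [21, 39, 52, 56, 3]
Insert 3: [3, 21, 39, 52, 56]

Sorted: [3, 21, 39, 52, 56]


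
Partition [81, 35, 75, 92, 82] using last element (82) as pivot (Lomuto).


Pivot: 82
  81 <= 82: advance i (no swap)
  35 <= 82: advance i (no swap)
  75 <= 82: advance i (no swap)
Place pivot at 3: [81, 35, 75, 82, 92]

Partitioned: [81, 35, 75, 82, 92]


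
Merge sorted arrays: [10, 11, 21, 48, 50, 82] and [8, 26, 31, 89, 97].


Take 8 from B
Take 10 from A
Take 11 from A
Take 21 from A
Take 26 from B
Take 31 from B
Take 48 from A
Take 50 from A
Take 82 from A

Merged: [8, 10, 11, 21, 26, 31, 48, 50, 82, 89, 97]


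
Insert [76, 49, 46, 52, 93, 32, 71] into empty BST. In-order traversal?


Insert 76: root
Insert 49: L from 76
Insert 46: L from 76 -> L from 49
Insert 52: L from 76 -> R from 49
Insert 93: R from 76
Insert 32: L from 76 -> L from 49 -> L from 46
Insert 71: L from 76 -> R from 49 -> R from 52

In-order: [32, 46, 49, 52, 71, 76, 93]


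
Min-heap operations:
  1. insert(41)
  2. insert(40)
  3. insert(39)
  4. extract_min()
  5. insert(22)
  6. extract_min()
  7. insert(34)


insert(41) -> [41]
insert(40) -> [40, 41]
insert(39) -> [39, 41, 40]
extract_min()->39, [40, 41]
insert(22) -> [22, 41, 40]
extract_min()->22, [40, 41]
insert(34) -> [34, 41, 40]

Final heap: [34, 41, 40]


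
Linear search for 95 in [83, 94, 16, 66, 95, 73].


i=0: 83!=95
i=1: 94!=95
i=2: 16!=95
i=3: 66!=95
i=4: 95==95 found!

Found at 4, 5 comps


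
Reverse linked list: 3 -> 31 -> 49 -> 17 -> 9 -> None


Step 1: curr=3, set curr.next=prev(None) | reversed so far: 3
Step 2: curr=31, set curr.next=prev(3) | reversed so far: 31 -> 3
Step 3: curr=49, set curr.next=prev(31) | reversed so far: 49 -> 31 -> 3
Step 4: curr=17, set curr.next=prev(49) | reversed so far: 17 -> 49 -> 31 -> 3
Step 5: curr=9, set curr.next=prev(17) | reversed so far: 9 -> 17 -> 49 -> 31 -> 3

9 -> 17 -> 49 -> 31 -> 3 -> None


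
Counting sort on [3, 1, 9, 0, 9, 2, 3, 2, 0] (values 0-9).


Input: [3, 1, 9, 0, 9, 2, 3, 2, 0]
Counts: [2, 1, 2, 2, 0, 0, 0, 0, 0, 2]

Sorted: [0, 0, 1, 2, 2, 3, 3, 9, 9]


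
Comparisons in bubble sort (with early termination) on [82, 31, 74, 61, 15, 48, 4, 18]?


Algorithm: bubble sort (with early termination)
Input: [82, 31, 74, 61, 15, 48, 4, 18]
Sorted: [4, 15, 18, 31, 48, 61, 74, 82]

28


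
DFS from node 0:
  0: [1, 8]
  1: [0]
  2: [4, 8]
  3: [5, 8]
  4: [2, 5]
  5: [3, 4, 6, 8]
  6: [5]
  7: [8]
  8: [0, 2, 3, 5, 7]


Visit 0, push [8, 1]
Visit 1, push []
Visit 8, push [7, 5, 3, 2]
Visit 2, push [4]
Visit 4, push [5]
Visit 5, push [6, 3]
Visit 3, push []
Visit 6, push []
Visit 7, push []

DFS order: [0, 1, 8, 2, 4, 5, 3, 6, 7]


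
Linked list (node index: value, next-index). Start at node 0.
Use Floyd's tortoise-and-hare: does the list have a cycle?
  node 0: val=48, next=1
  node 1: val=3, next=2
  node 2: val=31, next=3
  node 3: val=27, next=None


Floyd's tortoise (slow, +1) and hare (fast, +2):
  init: slow=0, fast=0
  step 1: slow=1, fast=2
  step 2: fast 2->3->None, no cycle

Cycle: no


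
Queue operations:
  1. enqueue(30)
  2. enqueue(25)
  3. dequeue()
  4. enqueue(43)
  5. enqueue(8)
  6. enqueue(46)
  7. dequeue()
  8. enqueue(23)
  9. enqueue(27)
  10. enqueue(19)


enqueue(30) -> [30]
enqueue(25) -> [30, 25]
dequeue()->30, [25]
enqueue(43) -> [25, 43]
enqueue(8) -> [25, 43, 8]
enqueue(46) -> [25, 43, 8, 46]
dequeue()->25, [43, 8, 46]
enqueue(23) -> [43, 8, 46, 23]
enqueue(27) -> [43, 8, 46, 23, 27]
enqueue(19) -> [43, 8, 46, 23, 27, 19]

Final queue: [43, 8, 46, 23, 27, 19]


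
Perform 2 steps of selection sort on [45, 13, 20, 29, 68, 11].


Initial: [45, 13, 20, 29, 68, 11]
Step 1: min=11 at 5
  Swap: [11, 13, 20, 29, 68, 45]
Step 2: min=13 at 1
  Swap: [11, 13, 20, 29, 68, 45]

After 2 steps: [11, 13, 20, 29, 68, 45]


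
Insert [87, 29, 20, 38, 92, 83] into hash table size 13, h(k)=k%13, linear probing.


Insert 87: h=9 -> slot 9
Insert 29: h=3 -> slot 3
Insert 20: h=7 -> slot 7
Insert 38: h=12 -> slot 12
Insert 92: h=1 -> slot 1
Insert 83: h=5 -> slot 5

Table: [None, 92, None, 29, None, 83, None, 20, None, 87, None, None, 38]


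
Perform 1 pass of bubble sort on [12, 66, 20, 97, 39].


Initial: [12, 66, 20, 97, 39]
Pass 1: [12, 20, 66, 39, 97] (2 swaps)

After 1 pass: [12, 20, 66, 39, 97]


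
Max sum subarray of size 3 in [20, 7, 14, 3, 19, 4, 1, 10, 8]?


[0:3]: 41
[1:4]: 24
[2:5]: 36
[3:6]: 26
[4:7]: 24
[5:8]: 15
[6:9]: 19

Max: 41 at [0:3]


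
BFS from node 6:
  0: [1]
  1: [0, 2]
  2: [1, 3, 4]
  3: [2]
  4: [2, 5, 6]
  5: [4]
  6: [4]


Visit 6, enqueue [4]
Visit 4, enqueue [2, 5]
Visit 2, enqueue [1, 3]
Visit 5, enqueue []
Visit 1, enqueue [0]
Visit 3, enqueue []
Visit 0, enqueue []

BFS order: [6, 4, 2, 5, 1, 3, 0]


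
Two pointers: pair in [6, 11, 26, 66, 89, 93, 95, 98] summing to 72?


lo=0(6)+hi=7(98)=104
lo=0(6)+hi=6(95)=101
lo=0(6)+hi=5(93)=99
lo=0(6)+hi=4(89)=95
lo=0(6)+hi=3(66)=72

Yes: 6+66=72


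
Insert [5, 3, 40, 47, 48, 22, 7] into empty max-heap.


Insert 5: [5]
Insert 3: [5, 3]
Insert 40: [40, 3, 5]
Insert 47: [47, 40, 5, 3]
Insert 48: [48, 47, 5, 3, 40]
Insert 22: [48, 47, 22, 3, 40, 5]
Insert 7: [48, 47, 22, 3, 40, 5, 7]

Final heap: [48, 47, 22, 3, 40, 5, 7]


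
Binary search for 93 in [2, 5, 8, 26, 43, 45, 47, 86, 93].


Step 1: lo=0, hi=8, mid=4, val=43
Step 2: lo=5, hi=8, mid=6, val=47
Step 3: lo=7, hi=8, mid=7, val=86
Step 4: lo=8, hi=8, mid=8, val=93

Found at index 8


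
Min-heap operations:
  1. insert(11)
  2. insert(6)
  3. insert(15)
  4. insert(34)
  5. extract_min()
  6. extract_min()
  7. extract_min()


insert(11) -> [11]
insert(6) -> [6, 11]
insert(15) -> [6, 11, 15]
insert(34) -> [6, 11, 15, 34]
extract_min()->6, [11, 34, 15]
extract_min()->11, [15, 34]
extract_min()->15, [34]

Final heap: [34]


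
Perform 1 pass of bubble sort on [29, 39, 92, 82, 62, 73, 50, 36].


Initial: [29, 39, 92, 82, 62, 73, 50, 36]
Pass 1: [29, 39, 82, 62, 73, 50, 36, 92] (5 swaps)

After 1 pass: [29, 39, 82, 62, 73, 50, 36, 92]


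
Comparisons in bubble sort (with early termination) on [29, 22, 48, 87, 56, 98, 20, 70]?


Algorithm: bubble sort (with early termination)
Input: [29, 22, 48, 87, 56, 98, 20, 70]
Sorted: [20, 22, 29, 48, 56, 70, 87, 98]

28


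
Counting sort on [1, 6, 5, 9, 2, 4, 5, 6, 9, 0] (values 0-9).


Input: [1, 6, 5, 9, 2, 4, 5, 6, 9, 0]
Counts: [1, 1, 1, 0, 1, 2, 2, 0, 0, 2]

Sorted: [0, 1, 2, 4, 5, 5, 6, 6, 9, 9]


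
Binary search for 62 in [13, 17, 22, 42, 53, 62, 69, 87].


Step 1: lo=0, hi=7, mid=3, val=42
Step 2: lo=4, hi=7, mid=5, val=62

Found at index 5


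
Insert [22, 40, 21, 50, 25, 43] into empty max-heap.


Insert 22: [22]
Insert 40: [40, 22]
Insert 21: [40, 22, 21]
Insert 50: [50, 40, 21, 22]
Insert 25: [50, 40, 21, 22, 25]
Insert 43: [50, 40, 43, 22, 25, 21]

Final heap: [50, 40, 43, 22, 25, 21]


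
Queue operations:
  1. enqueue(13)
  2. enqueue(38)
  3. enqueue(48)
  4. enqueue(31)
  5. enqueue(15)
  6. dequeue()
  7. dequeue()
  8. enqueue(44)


enqueue(13) -> [13]
enqueue(38) -> [13, 38]
enqueue(48) -> [13, 38, 48]
enqueue(31) -> [13, 38, 48, 31]
enqueue(15) -> [13, 38, 48, 31, 15]
dequeue()->13, [38, 48, 31, 15]
dequeue()->38, [48, 31, 15]
enqueue(44) -> [48, 31, 15, 44]

Final queue: [48, 31, 15, 44]


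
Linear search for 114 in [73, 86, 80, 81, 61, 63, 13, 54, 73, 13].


i=0: 73!=114
i=1: 86!=114
i=2: 80!=114
i=3: 81!=114
i=4: 61!=114
i=5: 63!=114
i=6: 13!=114
i=7: 54!=114
i=8: 73!=114
i=9: 13!=114

Not found, 10 comps


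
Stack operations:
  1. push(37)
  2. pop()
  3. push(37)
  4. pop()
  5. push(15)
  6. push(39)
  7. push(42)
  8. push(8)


push(37) -> [37]
pop()->37, []
push(37) -> [37]
pop()->37, []
push(15) -> [15]
push(39) -> [15, 39]
push(42) -> [15, 39, 42]
push(8) -> [15, 39, 42, 8]

Final stack: [15, 39, 42, 8]


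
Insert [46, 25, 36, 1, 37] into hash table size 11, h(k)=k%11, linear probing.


Insert 46: h=2 -> slot 2
Insert 25: h=3 -> slot 3
Insert 36: h=3, 1 probes -> slot 4
Insert 1: h=1 -> slot 1
Insert 37: h=4, 1 probes -> slot 5

Table: [None, 1, 46, 25, 36, 37, None, None, None, None, None]


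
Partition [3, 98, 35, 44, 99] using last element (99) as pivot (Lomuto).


Pivot: 99
  3 <= 99: advance i (no swap)
  98 <= 99: advance i (no swap)
  35 <= 99: advance i (no swap)
  44 <= 99: advance i (no swap)
Place pivot at 4: [3, 98, 35, 44, 99]

Partitioned: [3, 98, 35, 44, 99]


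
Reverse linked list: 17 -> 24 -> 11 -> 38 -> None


Step 1: curr=17, set curr.next=prev(None) | reversed so far: 17
Step 2: curr=24, set curr.next=prev(17) | reversed so far: 24 -> 17
Step 3: curr=11, set curr.next=prev(24) | reversed so far: 11 -> 24 -> 17
Step 4: curr=38, set curr.next=prev(11) | reversed so far: 38 -> 11 -> 24 -> 17

38 -> 11 -> 24 -> 17 -> None


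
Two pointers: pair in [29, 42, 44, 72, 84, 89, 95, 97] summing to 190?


lo=0(29)+hi=7(97)=126
lo=1(42)+hi=7(97)=139
lo=2(44)+hi=7(97)=141
lo=3(72)+hi=7(97)=169
lo=4(84)+hi=7(97)=181
lo=5(89)+hi=7(97)=186
lo=6(95)+hi=7(97)=192

No pair found


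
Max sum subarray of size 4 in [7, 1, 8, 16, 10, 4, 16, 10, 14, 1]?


[0:4]: 32
[1:5]: 35
[2:6]: 38
[3:7]: 46
[4:8]: 40
[5:9]: 44
[6:10]: 41

Max: 46 at [3:7]


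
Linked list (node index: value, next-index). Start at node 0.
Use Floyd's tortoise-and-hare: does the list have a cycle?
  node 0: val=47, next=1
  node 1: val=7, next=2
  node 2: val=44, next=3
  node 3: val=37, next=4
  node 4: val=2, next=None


Floyd's tortoise (slow, +1) and hare (fast, +2):
  init: slow=0, fast=0
  step 1: slow=1, fast=2
  step 2: slow=2, fast=4
  step 3: fast -> None, no cycle

Cycle: no


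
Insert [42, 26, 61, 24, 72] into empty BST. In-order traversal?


Insert 42: root
Insert 26: L from 42
Insert 61: R from 42
Insert 24: L from 42 -> L from 26
Insert 72: R from 42 -> R from 61

In-order: [24, 26, 42, 61, 72]


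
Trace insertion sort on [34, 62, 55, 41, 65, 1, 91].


Initial: [34, 62, 55, 41, 65, 1, 91]
Insert 62: [34, 62, 55, 41, 65, 1, 91]
Insert 55: [34, 55, 62, 41, 65, 1, 91]
Insert 41: [34, 41, 55, 62, 65, 1, 91]
Insert 65: [34, 41, 55, 62, 65, 1, 91]
Insert 1: [1, 34, 41, 55, 62, 65, 91]
Insert 91: [1, 34, 41, 55, 62, 65, 91]

Sorted: [1, 34, 41, 55, 62, 65, 91]


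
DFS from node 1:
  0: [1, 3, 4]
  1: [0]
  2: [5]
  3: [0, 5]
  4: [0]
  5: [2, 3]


Visit 1, push [0]
Visit 0, push [4, 3]
Visit 3, push [5]
Visit 5, push [2]
Visit 2, push []
Visit 4, push []

DFS order: [1, 0, 3, 5, 2, 4]


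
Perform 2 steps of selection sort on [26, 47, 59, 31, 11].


Initial: [26, 47, 59, 31, 11]
Step 1: min=11 at 4
  Swap: [11, 47, 59, 31, 26]
Step 2: min=26 at 4
  Swap: [11, 26, 59, 31, 47]

After 2 steps: [11, 26, 59, 31, 47]


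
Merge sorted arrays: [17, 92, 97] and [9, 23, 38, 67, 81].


Take 9 from B
Take 17 from A
Take 23 from B
Take 38 from B
Take 67 from B
Take 81 from B

Merged: [9, 17, 23, 38, 67, 81, 92, 97]


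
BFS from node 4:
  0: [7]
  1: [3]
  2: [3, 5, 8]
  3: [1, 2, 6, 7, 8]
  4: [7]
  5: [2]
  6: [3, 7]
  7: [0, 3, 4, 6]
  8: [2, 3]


Visit 4, enqueue [7]
Visit 7, enqueue [0, 3, 6]
Visit 0, enqueue []
Visit 3, enqueue [1, 2, 8]
Visit 6, enqueue []
Visit 1, enqueue []
Visit 2, enqueue [5]
Visit 8, enqueue []
Visit 5, enqueue []

BFS order: [4, 7, 0, 3, 6, 1, 2, 8, 5]


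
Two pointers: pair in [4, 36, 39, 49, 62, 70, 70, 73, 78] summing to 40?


lo=0(4)+hi=8(78)=82
lo=0(4)+hi=7(73)=77
lo=0(4)+hi=6(70)=74
lo=0(4)+hi=5(70)=74
lo=0(4)+hi=4(62)=66
lo=0(4)+hi=3(49)=53
lo=0(4)+hi=2(39)=43
lo=0(4)+hi=1(36)=40

Yes: 4+36=40


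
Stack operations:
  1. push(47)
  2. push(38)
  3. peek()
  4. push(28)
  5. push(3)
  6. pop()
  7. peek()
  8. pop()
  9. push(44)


push(47) -> [47]
push(38) -> [47, 38]
peek()->38
push(28) -> [47, 38, 28]
push(3) -> [47, 38, 28, 3]
pop()->3, [47, 38, 28]
peek()->28
pop()->28, [47, 38]
push(44) -> [47, 38, 44]

Final stack: [47, 38, 44]


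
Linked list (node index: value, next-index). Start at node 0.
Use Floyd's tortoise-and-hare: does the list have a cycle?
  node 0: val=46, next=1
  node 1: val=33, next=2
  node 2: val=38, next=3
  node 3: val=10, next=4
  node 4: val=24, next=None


Floyd's tortoise (slow, +1) and hare (fast, +2):
  init: slow=0, fast=0
  step 1: slow=1, fast=2
  step 2: slow=2, fast=4
  step 3: fast -> None, no cycle

Cycle: no


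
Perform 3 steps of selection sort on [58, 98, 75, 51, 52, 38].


Initial: [58, 98, 75, 51, 52, 38]
Step 1: min=38 at 5
  Swap: [38, 98, 75, 51, 52, 58]
Step 2: min=51 at 3
  Swap: [38, 51, 75, 98, 52, 58]
Step 3: min=52 at 4
  Swap: [38, 51, 52, 98, 75, 58]

After 3 steps: [38, 51, 52, 98, 75, 58]


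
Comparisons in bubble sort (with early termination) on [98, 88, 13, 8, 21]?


Algorithm: bubble sort (with early termination)
Input: [98, 88, 13, 8, 21]
Sorted: [8, 13, 21, 88, 98]

10


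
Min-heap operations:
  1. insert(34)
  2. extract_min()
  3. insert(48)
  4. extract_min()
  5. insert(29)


insert(34) -> [34]
extract_min()->34, []
insert(48) -> [48]
extract_min()->48, []
insert(29) -> [29]

Final heap: [29]


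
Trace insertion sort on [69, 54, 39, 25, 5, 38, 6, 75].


Initial: [69, 54, 39, 25, 5, 38, 6, 75]
Insert 54: [54, 69, 39, 25, 5, 38, 6, 75]
Insert 39: [39, 54, 69, 25, 5, 38, 6, 75]
Insert 25: [25, 39, 54, 69, 5, 38, 6, 75]
Insert 5: [5, 25, 39, 54, 69, 38, 6, 75]
Insert 38: [5, 25, 38, 39, 54, 69, 6, 75]
Insert 6: [5, 6, 25, 38, 39, 54, 69, 75]
Insert 75: [5, 6, 25, 38, 39, 54, 69, 75]

Sorted: [5, 6, 25, 38, 39, 54, 69, 75]


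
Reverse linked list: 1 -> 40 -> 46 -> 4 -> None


Step 1: curr=1, set curr.next=prev(None) | reversed so far: 1
Step 2: curr=40, set curr.next=prev(1) | reversed so far: 40 -> 1
Step 3: curr=46, set curr.next=prev(40) | reversed so far: 46 -> 40 -> 1
Step 4: curr=4, set curr.next=prev(46) | reversed so far: 4 -> 46 -> 40 -> 1

4 -> 46 -> 40 -> 1 -> None


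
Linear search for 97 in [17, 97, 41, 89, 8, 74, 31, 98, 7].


i=0: 17!=97
i=1: 97==97 found!

Found at 1, 2 comps


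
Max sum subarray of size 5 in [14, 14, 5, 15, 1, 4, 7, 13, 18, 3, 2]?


[0:5]: 49
[1:6]: 39
[2:7]: 32
[3:8]: 40
[4:9]: 43
[5:10]: 45
[6:11]: 43

Max: 49 at [0:5]


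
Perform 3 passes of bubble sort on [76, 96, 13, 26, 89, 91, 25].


Initial: [76, 96, 13, 26, 89, 91, 25]
Pass 1: [76, 13, 26, 89, 91, 25, 96] (5 swaps)
Pass 2: [13, 26, 76, 89, 25, 91, 96] (3 swaps)
Pass 3: [13, 26, 76, 25, 89, 91, 96] (1 swaps)

After 3 passes: [13, 26, 76, 25, 89, 91, 96]


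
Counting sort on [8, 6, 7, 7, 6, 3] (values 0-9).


Input: [8, 6, 7, 7, 6, 3]
Counts: [0, 0, 0, 1, 0, 0, 2, 2, 1, 0]

Sorted: [3, 6, 6, 7, 7, 8]


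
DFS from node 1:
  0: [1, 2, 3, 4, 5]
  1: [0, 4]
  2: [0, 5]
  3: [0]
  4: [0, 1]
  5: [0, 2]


Visit 1, push [4, 0]
Visit 0, push [5, 4, 3, 2]
Visit 2, push [5]
Visit 5, push []
Visit 3, push []
Visit 4, push []

DFS order: [1, 0, 2, 5, 3, 4]


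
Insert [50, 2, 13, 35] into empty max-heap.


Insert 50: [50]
Insert 2: [50, 2]
Insert 13: [50, 2, 13]
Insert 35: [50, 35, 13, 2]

Final heap: [50, 35, 13, 2]


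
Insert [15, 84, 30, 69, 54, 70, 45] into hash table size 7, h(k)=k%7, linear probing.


Insert 15: h=1 -> slot 1
Insert 84: h=0 -> slot 0
Insert 30: h=2 -> slot 2
Insert 69: h=6 -> slot 6
Insert 54: h=5 -> slot 5
Insert 70: h=0, 3 probes -> slot 3
Insert 45: h=3, 1 probes -> slot 4

Table: [84, 15, 30, 70, 45, 54, 69]


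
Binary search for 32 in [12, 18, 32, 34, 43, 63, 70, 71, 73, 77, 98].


Step 1: lo=0, hi=10, mid=5, val=63
Step 2: lo=0, hi=4, mid=2, val=32

Found at index 2


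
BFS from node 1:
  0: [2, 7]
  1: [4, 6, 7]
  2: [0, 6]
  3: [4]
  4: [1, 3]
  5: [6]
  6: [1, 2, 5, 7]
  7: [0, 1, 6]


Visit 1, enqueue [4, 6, 7]
Visit 4, enqueue [3]
Visit 6, enqueue [2, 5]
Visit 7, enqueue [0]
Visit 3, enqueue []
Visit 2, enqueue []
Visit 5, enqueue []
Visit 0, enqueue []

BFS order: [1, 4, 6, 7, 3, 2, 5, 0]


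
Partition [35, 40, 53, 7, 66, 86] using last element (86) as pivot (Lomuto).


Pivot: 86
  35 <= 86: advance i (no swap)
  40 <= 86: advance i (no swap)
  53 <= 86: advance i (no swap)
  7 <= 86: advance i (no swap)
  66 <= 86: advance i (no swap)
Place pivot at 5: [35, 40, 53, 7, 66, 86]

Partitioned: [35, 40, 53, 7, 66, 86]


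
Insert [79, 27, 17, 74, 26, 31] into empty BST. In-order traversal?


Insert 79: root
Insert 27: L from 79
Insert 17: L from 79 -> L from 27
Insert 74: L from 79 -> R from 27
Insert 26: L from 79 -> L from 27 -> R from 17
Insert 31: L from 79 -> R from 27 -> L from 74

In-order: [17, 26, 27, 31, 74, 79]


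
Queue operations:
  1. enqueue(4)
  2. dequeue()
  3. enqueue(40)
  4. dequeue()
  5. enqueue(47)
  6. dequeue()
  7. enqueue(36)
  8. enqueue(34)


enqueue(4) -> [4]
dequeue()->4, []
enqueue(40) -> [40]
dequeue()->40, []
enqueue(47) -> [47]
dequeue()->47, []
enqueue(36) -> [36]
enqueue(34) -> [36, 34]

Final queue: [36, 34]


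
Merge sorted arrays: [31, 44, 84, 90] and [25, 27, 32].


Take 25 from B
Take 27 from B
Take 31 from A
Take 32 from B

Merged: [25, 27, 31, 32, 44, 84, 90]


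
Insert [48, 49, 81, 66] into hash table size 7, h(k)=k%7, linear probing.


Insert 48: h=6 -> slot 6
Insert 49: h=0 -> slot 0
Insert 81: h=4 -> slot 4
Insert 66: h=3 -> slot 3

Table: [49, None, None, 66, 81, None, 48]


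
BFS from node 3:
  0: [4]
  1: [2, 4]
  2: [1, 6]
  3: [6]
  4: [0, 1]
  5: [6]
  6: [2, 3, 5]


Visit 3, enqueue [6]
Visit 6, enqueue [2, 5]
Visit 2, enqueue [1]
Visit 5, enqueue []
Visit 1, enqueue [4]
Visit 4, enqueue [0]
Visit 0, enqueue []

BFS order: [3, 6, 2, 5, 1, 4, 0]


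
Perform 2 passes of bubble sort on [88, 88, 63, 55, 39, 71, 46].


Initial: [88, 88, 63, 55, 39, 71, 46]
Pass 1: [88, 63, 55, 39, 71, 46, 88] (5 swaps)
Pass 2: [63, 55, 39, 71, 46, 88, 88] (5 swaps)

After 2 passes: [63, 55, 39, 71, 46, 88, 88]


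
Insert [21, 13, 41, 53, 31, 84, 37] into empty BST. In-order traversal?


Insert 21: root
Insert 13: L from 21
Insert 41: R from 21
Insert 53: R from 21 -> R from 41
Insert 31: R from 21 -> L from 41
Insert 84: R from 21 -> R from 41 -> R from 53
Insert 37: R from 21 -> L from 41 -> R from 31

In-order: [13, 21, 31, 37, 41, 53, 84]


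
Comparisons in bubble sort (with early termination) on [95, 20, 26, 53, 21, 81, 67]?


Algorithm: bubble sort (with early termination)
Input: [95, 20, 26, 53, 21, 81, 67]
Sorted: [20, 21, 26, 53, 67, 81, 95]

18


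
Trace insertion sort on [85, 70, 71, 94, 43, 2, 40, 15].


Initial: [85, 70, 71, 94, 43, 2, 40, 15]
Insert 70: [70, 85, 71, 94, 43, 2, 40, 15]
Insert 71: [70, 71, 85, 94, 43, 2, 40, 15]
Insert 94: [70, 71, 85, 94, 43, 2, 40, 15]
Insert 43: [43, 70, 71, 85, 94, 2, 40, 15]
Insert 2: [2, 43, 70, 71, 85, 94, 40, 15]
Insert 40: [2, 40, 43, 70, 71, 85, 94, 15]
Insert 15: [2, 15, 40, 43, 70, 71, 85, 94]

Sorted: [2, 15, 40, 43, 70, 71, 85, 94]


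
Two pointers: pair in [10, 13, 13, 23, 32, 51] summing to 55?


lo=0(10)+hi=5(51)=61
lo=0(10)+hi=4(32)=42
lo=1(13)+hi=4(32)=45
lo=2(13)+hi=4(32)=45
lo=3(23)+hi=4(32)=55

Yes: 23+32=55


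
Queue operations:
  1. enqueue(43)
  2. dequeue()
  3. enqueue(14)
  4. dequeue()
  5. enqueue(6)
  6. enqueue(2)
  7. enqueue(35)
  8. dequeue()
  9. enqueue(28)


enqueue(43) -> [43]
dequeue()->43, []
enqueue(14) -> [14]
dequeue()->14, []
enqueue(6) -> [6]
enqueue(2) -> [6, 2]
enqueue(35) -> [6, 2, 35]
dequeue()->6, [2, 35]
enqueue(28) -> [2, 35, 28]

Final queue: [2, 35, 28]


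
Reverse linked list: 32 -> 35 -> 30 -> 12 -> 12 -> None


Step 1: curr=32, set curr.next=prev(None) | reversed so far: 32
Step 2: curr=35, set curr.next=prev(32) | reversed so far: 35 -> 32
Step 3: curr=30, set curr.next=prev(35) | reversed so far: 30 -> 35 -> 32
Step 4: curr=12, set curr.next=prev(30) | reversed so far: 12 -> 30 -> 35 -> 32
Step 5: curr=12, set curr.next=prev(12) | reversed so far: 12 -> 12 -> 30 -> 35 -> 32

12 -> 12 -> 30 -> 35 -> 32 -> None


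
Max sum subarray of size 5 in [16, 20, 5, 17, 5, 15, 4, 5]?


[0:5]: 63
[1:6]: 62
[2:7]: 46
[3:8]: 46

Max: 63 at [0:5]


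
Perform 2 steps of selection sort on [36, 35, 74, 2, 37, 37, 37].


Initial: [36, 35, 74, 2, 37, 37, 37]
Step 1: min=2 at 3
  Swap: [2, 35, 74, 36, 37, 37, 37]
Step 2: min=35 at 1
  Swap: [2, 35, 74, 36, 37, 37, 37]

After 2 steps: [2, 35, 74, 36, 37, 37, 37]


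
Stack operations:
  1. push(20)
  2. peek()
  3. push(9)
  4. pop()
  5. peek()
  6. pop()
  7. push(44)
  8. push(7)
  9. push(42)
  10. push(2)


push(20) -> [20]
peek()->20
push(9) -> [20, 9]
pop()->9, [20]
peek()->20
pop()->20, []
push(44) -> [44]
push(7) -> [44, 7]
push(42) -> [44, 7, 42]
push(2) -> [44, 7, 42, 2]

Final stack: [44, 7, 42, 2]


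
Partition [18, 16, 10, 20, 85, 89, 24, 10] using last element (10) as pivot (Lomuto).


Pivot: 10
  10 <= 10: swap -> [10, 16, 18, 20, 85, 89, 24, 10]
Place pivot at 1: [10, 10, 18, 20, 85, 89, 24, 16]

Partitioned: [10, 10, 18, 20, 85, 89, 24, 16]


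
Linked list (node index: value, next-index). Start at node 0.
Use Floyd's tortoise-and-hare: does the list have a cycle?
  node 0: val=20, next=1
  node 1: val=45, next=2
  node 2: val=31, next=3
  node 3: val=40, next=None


Floyd's tortoise (slow, +1) and hare (fast, +2):
  init: slow=0, fast=0
  step 1: slow=1, fast=2
  step 2: fast 2->3->None, no cycle

Cycle: no


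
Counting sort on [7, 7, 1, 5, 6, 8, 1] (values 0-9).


Input: [7, 7, 1, 5, 6, 8, 1]
Counts: [0, 2, 0, 0, 0, 1, 1, 2, 1, 0]

Sorted: [1, 1, 5, 6, 7, 7, 8]


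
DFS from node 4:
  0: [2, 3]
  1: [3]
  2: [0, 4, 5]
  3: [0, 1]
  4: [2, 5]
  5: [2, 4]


Visit 4, push [5, 2]
Visit 2, push [5, 0]
Visit 0, push [3]
Visit 3, push [1]
Visit 1, push []
Visit 5, push []

DFS order: [4, 2, 0, 3, 1, 5]


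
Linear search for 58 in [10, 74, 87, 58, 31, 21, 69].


i=0: 10!=58
i=1: 74!=58
i=2: 87!=58
i=3: 58==58 found!

Found at 3, 4 comps


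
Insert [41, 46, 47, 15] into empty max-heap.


Insert 41: [41]
Insert 46: [46, 41]
Insert 47: [47, 41, 46]
Insert 15: [47, 41, 46, 15]

Final heap: [47, 41, 46, 15]


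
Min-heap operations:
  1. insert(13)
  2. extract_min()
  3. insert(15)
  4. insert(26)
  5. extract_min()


insert(13) -> [13]
extract_min()->13, []
insert(15) -> [15]
insert(26) -> [15, 26]
extract_min()->15, [26]

Final heap: [26]


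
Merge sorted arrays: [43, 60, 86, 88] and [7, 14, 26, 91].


Take 7 from B
Take 14 from B
Take 26 from B
Take 43 from A
Take 60 from A
Take 86 from A
Take 88 from A

Merged: [7, 14, 26, 43, 60, 86, 88, 91]


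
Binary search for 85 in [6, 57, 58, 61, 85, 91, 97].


Step 1: lo=0, hi=6, mid=3, val=61
Step 2: lo=4, hi=6, mid=5, val=91
Step 3: lo=4, hi=4, mid=4, val=85

Found at index 4


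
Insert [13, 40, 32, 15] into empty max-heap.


Insert 13: [13]
Insert 40: [40, 13]
Insert 32: [40, 13, 32]
Insert 15: [40, 15, 32, 13]

Final heap: [40, 15, 32, 13]


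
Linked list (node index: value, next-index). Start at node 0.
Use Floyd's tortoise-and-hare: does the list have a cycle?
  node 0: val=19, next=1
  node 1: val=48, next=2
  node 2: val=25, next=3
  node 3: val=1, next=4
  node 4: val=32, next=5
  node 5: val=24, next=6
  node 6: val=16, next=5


Floyd's tortoise (slow, +1) and hare (fast, +2):
  init: slow=0, fast=0
  step 1: slow=1, fast=2
  step 2: slow=2, fast=4
  step 3: slow=3, fast=6
  step 4: slow=4, fast=6
  step 5: slow=5, fast=6
  step 6: slow=6, fast=6
  slow == fast at node 6: cycle detected

Cycle: yes


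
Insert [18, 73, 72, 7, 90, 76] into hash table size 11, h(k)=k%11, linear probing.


Insert 18: h=7 -> slot 7
Insert 73: h=7, 1 probes -> slot 8
Insert 72: h=6 -> slot 6
Insert 7: h=7, 2 probes -> slot 9
Insert 90: h=2 -> slot 2
Insert 76: h=10 -> slot 10

Table: [None, None, 90, None, None, None, 72, 18, 73, 7, 76]


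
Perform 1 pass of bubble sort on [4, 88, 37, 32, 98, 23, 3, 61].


Initial: [4, 88, 37, 32, 98, 23, 3, 61]
Pass 1: [4, 37, 32, 88, 23, 3, 61, 98] (5 swaps)

After 1 pass: [4, 37, 32, 88, 23, 3, 61, 98]


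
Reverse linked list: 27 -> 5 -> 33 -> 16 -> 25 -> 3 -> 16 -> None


Step 1: curr=27, set curr.next=prev(None) | reversed so far: 27
Step 2: curr=5, set curr.next=prev(27) | reversed so far: 5 -> 27
Step 3: curr=33, set curr.next=prev(5) | reversed so far: 33 -> 5 -> 27
Step 4: curr=16, set curr.next=prev(33) | reversed so far: 16 -> 33 -> 5 -> 27
Step 5: curr=25, set curr.next=prev(16) | reversed so far: 25 -> 16 -> 33 -> 5 -> 27
Step 6: curr=3, set curr.next=prev(25) | reversed so far: 3 -> 25 -> 16 -> 33 -> 5 -> 27
Step 7: curr=16, set curr.next=prev(3) | reversed so far: 16 -> 3 -> 25 -> 16 -> 33 -> 5 -> 27

16 -> 3 -> 25 -> 16 -> 33 -> 5 -> 27 -> None


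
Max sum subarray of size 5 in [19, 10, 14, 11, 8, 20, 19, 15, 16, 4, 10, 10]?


[0:5]: 62
[1:6]: 63
[2:7]: 72
[3:8]: 73
[4:9]: 78
[5:10]: 74
[6:11]: 64
[7:12]: 55

Max: 78 at [4:9]


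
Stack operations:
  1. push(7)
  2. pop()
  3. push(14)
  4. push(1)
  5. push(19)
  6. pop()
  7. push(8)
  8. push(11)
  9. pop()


push(7) -> [7]
pop()->7, []
push(14) -> [14]
push(1) -> [14, 1]
push(19) -> [14, 1, 19]
pop()->19, [14, 1]
push(8) -> [14, 1, 8]
push(11) -> [14, 1, 8, 11]
pop()->11, [14, 1, 8]

Final stack: [14, 1, 8]


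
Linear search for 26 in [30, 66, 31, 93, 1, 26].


i=0: 30!=26
i=1: 66!=26
i=2: 31!=26
i=3: 93!=26
i=4: 1!=26
i=5: 26==26 found!

Found at 5, 6 comps


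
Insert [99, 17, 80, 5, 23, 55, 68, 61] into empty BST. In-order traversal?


Insert 99: root
Insert 17: L from 99
Insert 80: L from 99 -> R from 17
Insert 5: L from 99 -> L from 17
Insert 23: L from 99 -> R from 17 -> L from 80
Insert 55: L from 99 -> R from 17 -> L from 80 -> R from 23
Insert 68: L from 99 -> R from 17 -> L from 80 -> R from 23 -> R from 55
Insert 61: L from 99 -> R from 17 -> L from 80 -> R from 23 -> R from 55 -> L from 68

In-order: [5, 17, 23, 55, 61, 68, 80, 99]


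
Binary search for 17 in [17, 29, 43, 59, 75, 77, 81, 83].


Step 1: lo=0, hi=7, mid=3, val=59
Step 2: lo=0, hi=2, mid=1, val=29
Step 3: lo=0, hi=0, mid=0, val=17

Found at index 0


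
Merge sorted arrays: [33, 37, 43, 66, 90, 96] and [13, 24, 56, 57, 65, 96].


Take 13 from B
Take 24 from B
Take 33 from A
Take 37 from A
Take 43 from A
Take 56 from B
Take 57 from B
Take 65 from B
Take 66 from A
Take 90 from A
Take 96 from A

Merged: [13, 24, 33, 37, 43, 56, 57, 65, 66, 90, 96, 96]


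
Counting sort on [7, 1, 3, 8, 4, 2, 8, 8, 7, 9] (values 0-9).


Input: [7, 1, 3, 8, 4, 2, 8, 8, 7, 9]
Counts: [0, 1, 1, 1, 1, 0, 0, 2, 3, 1]

Sorted: [1, 2, 3, 4, 7, 7, 8, 8, 8, 9]


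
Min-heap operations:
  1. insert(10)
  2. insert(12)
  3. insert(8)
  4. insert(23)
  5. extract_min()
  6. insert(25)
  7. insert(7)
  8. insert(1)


insert(10) -> [10]
insert(12) -> [10, 12]
insert(8) -> [8, 12, 10]
insert(23) -> [8, 12, 10, 23]
extract_min()->8, [10, 12, 23]
insert(25) -> [10, 12, 23, 25]
insert(7) -> [7, 10, 23, 25, 12]
insert(1) -> [1, 10, 7, 25, 12, 23]

Final heap: [1, 10, 7, 25, 12, 23]


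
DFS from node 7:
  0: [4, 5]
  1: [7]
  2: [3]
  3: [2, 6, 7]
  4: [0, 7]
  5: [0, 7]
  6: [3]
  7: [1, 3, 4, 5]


Visit 7, push [5, 4, 3, 1]
Visit 1, push []
Visit 3, push [6, 2]
Visit 2, push []
Visit 6, push []
Visit 4, push [0]
Visit 0, push [5]
Visit 5, push []

DFS order: [7, 1, 3, 2, 6, 4, 0, 5]


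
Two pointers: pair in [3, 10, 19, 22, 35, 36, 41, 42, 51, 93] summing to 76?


lo=0(3)+hi=9(93)=96
lo=0(3)+hi=8(51)=54
lo=1(10)+hi=8(51)=61
lo=2(19)+hi=8(51)=70
lo=3(22)+hi=8(51)=73
lo=4(35)+hi=8(51)=86
lo=4(35)+hi=7(42)=77
lo=4(35)+hi=6(41)=76

Yes: 35+41=76


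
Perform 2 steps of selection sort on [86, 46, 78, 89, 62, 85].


Initial: [86, 46, 78, 89, 62, 85]
Step 1: min=46 at 1
  Swap: [46, 86, 78, 89, 62, 85]
Step 2: min=62 at 4
  Swap: [46, 62, 78, 89, 86, 85]

After 2 steps: [46, 62, 78, 89, 86, 85]


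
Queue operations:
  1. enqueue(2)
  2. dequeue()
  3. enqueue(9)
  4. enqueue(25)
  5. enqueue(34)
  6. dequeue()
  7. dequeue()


enqueue(2) -> [2]
dequeue()->2, []
enqueue(9) -> [9]
enqueue(25) -> [9, 25]
enqueue(34) -> [9, 25, 34]
dequeue()->9, [25, 34]
dequeue()->25, [34]

Final queue: [34]


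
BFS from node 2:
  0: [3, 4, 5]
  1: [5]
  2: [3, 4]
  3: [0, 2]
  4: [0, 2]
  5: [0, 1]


Visit 2, enqueue [3, 4]
Visit 3, enqueue [0]
Visit 4, enqueue []
Visit 0, enqueue [5]
Visit 5, enqueue [1]
Visit 1, enqueue []

BFS order: [2, 3, 4, 0, 5, 1]


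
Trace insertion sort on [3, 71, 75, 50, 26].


Initial: [3, 71, 75, 50, 26]
Insert 71: [3, 71, 75, 50, 26]
Insert 75: [3, 71, 75, 50, 26]
Insert 50: [3, 50, 71, 75, 26]
Insert 26: [3, 26, 50, 71, 75]

Sorted: [3, 26, 50, 71, 75]


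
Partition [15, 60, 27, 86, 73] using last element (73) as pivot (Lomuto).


Pivot: 73
  15 <= 73: advance i (no swap)
  60 <= 73: advance i (no swap)
  27 <= 73: advance i (no swap)
Place pivot at 3: [15, 60, 27, 73, 86]

Partitioned: [15, 60, 27, 73, 86]


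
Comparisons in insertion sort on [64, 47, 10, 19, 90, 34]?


Algorithm: insertion sort
Input: [64, 47, 10, 19, 90, 34]
Sorted: [10, 19, 34, 47, 64, 90]

11


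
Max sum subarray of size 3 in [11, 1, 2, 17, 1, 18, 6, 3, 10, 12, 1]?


[0:3]: 14
[1:4]: 20
[2:5]: 20
[3:6]: 36
[4:7]: 25
[5:8]: 27
[6:9]: 19
[7:10]: 25
[8:11]: 23

Max: 36 at [3:6]


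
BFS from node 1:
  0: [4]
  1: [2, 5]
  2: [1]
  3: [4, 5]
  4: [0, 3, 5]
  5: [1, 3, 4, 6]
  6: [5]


Visit 1, enqueue [2, 5]
Visit 2, enqueue []
Visit 5, enqueue [3, 4, 6]
Visit 3, enqueue []
Visit 4, enqueue [0]
Visit 6, enqueue []
Visit 0, enqueue []

BFS order: [1, 2, 5, 3, 4, 6, 0]


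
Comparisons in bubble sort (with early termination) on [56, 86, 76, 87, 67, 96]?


Algorithm: bubble sort (with early termination)
Input: [56, 86, 76, 87, 67, 96]
Sorted: [56, 67, 76, 86, 87, 96]

14


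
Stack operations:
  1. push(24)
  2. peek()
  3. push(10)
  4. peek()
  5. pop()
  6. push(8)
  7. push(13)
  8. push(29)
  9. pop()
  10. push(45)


push(24) -> [24]
peek()->24
push(10) -> [24, 10]
peek()->10
pop()->10, [24]
push(8) -> [24, 8]
push(13) -> [24, 8, 13]
push(29) -> [24, 8, 13, 29]
pop()->29, [24, 8, 13]
push(45) -> [24, 8, 13, 45]

Final stack: [24, 8, 13, 45]


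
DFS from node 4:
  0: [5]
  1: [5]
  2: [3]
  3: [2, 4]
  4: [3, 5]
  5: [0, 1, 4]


Visit 4, push [5, 3]
Visit 3, push [2]
Visit 2, push []
Visit 5, push [1, 0]
Visit 0, push []
Visit 1, push []

DFS order: [4, 3, 2, 5, 0, 1]


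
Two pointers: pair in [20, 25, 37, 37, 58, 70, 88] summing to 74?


lo=0(20)+hi=6(88)=108
lo=0(20)+hi=5(70)=90
lo=0(20)+hi=4(58)=78
lo=0(20)+hi=3(37)=57
lo=1(25)+hi=3(37)=62
lo=2(37)+hi=3(37)=74

Yes: 37+37=74


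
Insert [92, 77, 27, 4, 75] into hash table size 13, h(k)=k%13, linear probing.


Insert 92: h=1 -> slot 1
Insert 77: h=12 -> slot 12
Insert 27: h=1, 1 probes -> slot 2
Insert 4: h=4 -> slot 4
Insert 75: h=10 -> slot 10

Table: [None, 92, 27, None, 4, None, None, None, None, None, 75, None, 77]


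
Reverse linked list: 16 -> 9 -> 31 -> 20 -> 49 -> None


Step 1: curr=16, set curr.next=prev(None) | reversed so far: 16
Step 2: curr=9, set curr.next=prev(16) | reversed so far: 9 -> 16
Step 3: curr=31, set curr.next=prev(9) | reversed so far: 31 -> 9 -> 16
Step 4: curr=20, set curr.next=prev(31) | reversed so far: 20 -> 31 -> 9 -> 16
Step 5: curr=49, set curr.next=prev(20) | reversed so far: 49 -> 20 -> 31 -> 9 -> 16

49 -> 20 -> 31 -> 9 -> 16 -> None


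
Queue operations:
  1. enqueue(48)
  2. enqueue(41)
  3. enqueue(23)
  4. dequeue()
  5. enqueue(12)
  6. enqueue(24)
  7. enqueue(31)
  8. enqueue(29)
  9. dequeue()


enqueue(48) -> [48]
enqueue(41) -> [48, 41]
enqueue(23) -> [48, 41, 23]
dequeue()->48, [41, 23]
enqueue(12) -> [41, 23, 12]
enqueue(24) -> [41, 23, 12, 24]
enqueue(31) -> [41, 23, 12, 24, 31]
enqueue(29) -> [41, 23, 12, 24, 31, 29]
dequeue()->41, [23, 12, 24, 31, 29]

Final queue: [23, 12, 24, 31, 29]


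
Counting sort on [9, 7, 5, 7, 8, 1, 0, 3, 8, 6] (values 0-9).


Input: [9, 7, 5, 7, 8, 1, 0, 3, 8, 6]
Counts: [1, 1, 0, 1, 0, 1, 1, 2, 2, 1]

Sorted: [0, 1, 3, 5, 6, 7, 7, 8, 8, 9]


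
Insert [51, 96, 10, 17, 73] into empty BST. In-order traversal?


Insert 51: root
Insert 96: R from 51
Insert 10: L from 51
Insert 17: L from 51 -> R from 10
Insert 73: R from 51 -> L from 96

In-order: [10, 17, 51, 73, 96]
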